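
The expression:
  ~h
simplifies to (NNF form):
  ~h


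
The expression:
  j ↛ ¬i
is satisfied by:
  {i: True, j: True}


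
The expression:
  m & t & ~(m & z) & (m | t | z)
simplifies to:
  m & t & ~z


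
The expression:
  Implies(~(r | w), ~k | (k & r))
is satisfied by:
  {r: True, w: True, k: False}
  {r: True, k: False, w: False}
  {w: True, k: False, r: False}
  {w: False, k: False, r: False}
  {r: True, w: True, k: True}
  {r: True, k: True, w: False}
  {w: True, k: True, r: False}


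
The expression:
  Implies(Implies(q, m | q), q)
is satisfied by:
  {q: True}


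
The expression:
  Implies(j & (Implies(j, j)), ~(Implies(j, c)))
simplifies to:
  ~c | ~j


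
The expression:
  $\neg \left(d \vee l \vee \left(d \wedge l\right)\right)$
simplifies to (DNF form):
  $\neg d \wedge \neg l$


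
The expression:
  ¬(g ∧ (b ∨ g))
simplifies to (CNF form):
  ¬g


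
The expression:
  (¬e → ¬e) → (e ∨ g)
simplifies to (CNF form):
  e ∨ g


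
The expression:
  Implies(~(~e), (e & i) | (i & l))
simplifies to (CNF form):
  i | ~e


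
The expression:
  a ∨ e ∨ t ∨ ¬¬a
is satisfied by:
  {a: True, t: True, e: True}
  {a: True, t: True, e: False}
  {a: True, e: True, t: False}
  {a: True, e: False, t: False}
  {t: True, e: True, a: False}
  {t: True, e: False, a: False}
  {e: True, t: False, a: False}


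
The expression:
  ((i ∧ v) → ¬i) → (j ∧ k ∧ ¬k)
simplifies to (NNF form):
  i ∧ v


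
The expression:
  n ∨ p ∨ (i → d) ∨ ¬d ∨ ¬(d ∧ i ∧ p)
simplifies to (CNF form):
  True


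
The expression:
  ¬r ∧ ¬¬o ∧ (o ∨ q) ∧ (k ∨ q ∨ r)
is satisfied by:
  {k: True, q: True, o: True, r: False}
  {k: True, o: True, r: False, q: False}
  {q: True, o: True, r: False, k: False}


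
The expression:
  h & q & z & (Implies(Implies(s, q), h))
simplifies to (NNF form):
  h & q & z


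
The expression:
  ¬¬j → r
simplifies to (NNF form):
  r ∨ ¬j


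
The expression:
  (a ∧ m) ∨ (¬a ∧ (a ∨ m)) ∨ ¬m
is always true.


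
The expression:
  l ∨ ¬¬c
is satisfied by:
  {c: True, l: True}
  {c: True, l: False}
  {l: True, c: False}


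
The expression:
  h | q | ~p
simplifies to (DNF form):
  h | q | ~p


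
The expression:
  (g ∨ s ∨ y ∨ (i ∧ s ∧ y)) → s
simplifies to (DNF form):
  s ∨ (¬g ∧ ¬y)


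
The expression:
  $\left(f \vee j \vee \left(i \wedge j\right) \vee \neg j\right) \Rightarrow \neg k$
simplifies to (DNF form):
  $\neg k$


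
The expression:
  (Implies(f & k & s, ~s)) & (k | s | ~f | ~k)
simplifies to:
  ~f | ~k | ~s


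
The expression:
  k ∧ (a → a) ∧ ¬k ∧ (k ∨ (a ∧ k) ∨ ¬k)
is never true.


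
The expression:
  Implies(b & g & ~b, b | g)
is always true.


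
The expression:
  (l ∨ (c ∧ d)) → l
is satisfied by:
  {l: True, c: False, d: False}
  {c: False, d: False, l: False}
  {d: True, l: True, c: False}
  {d: True, c: False, l: False}
  {l: True, c: True, d: False}
  {c: True, l: False, d: False}
  {d: True, c: True, l: True}


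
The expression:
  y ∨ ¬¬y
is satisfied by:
  {y: True}


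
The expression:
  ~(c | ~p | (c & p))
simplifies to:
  p & ~c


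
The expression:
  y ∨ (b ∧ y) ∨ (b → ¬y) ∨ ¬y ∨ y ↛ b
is always true.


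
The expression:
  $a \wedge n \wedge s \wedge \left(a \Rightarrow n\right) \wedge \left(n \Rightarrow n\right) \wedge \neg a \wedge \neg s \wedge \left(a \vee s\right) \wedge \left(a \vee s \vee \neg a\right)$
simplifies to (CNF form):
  $\text{False}$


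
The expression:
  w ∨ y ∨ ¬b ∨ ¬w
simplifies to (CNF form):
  True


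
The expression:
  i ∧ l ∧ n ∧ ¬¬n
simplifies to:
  i ∧ l ∧ n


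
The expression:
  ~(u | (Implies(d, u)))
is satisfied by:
  {d: True, u: False}


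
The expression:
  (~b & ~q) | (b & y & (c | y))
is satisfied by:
  {y: True, b: False, q: False}
  {b: False, q: False, y: False}
  {y: True, b: True, q: False}
  {y: True, q: True, b: True}


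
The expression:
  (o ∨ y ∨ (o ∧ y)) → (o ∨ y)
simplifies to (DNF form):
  True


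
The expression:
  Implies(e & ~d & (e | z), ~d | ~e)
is always true.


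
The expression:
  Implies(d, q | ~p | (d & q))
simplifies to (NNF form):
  q | ~d | ~p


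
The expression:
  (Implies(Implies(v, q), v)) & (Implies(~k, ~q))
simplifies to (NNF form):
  v & (k | ~q)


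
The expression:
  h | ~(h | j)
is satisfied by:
  {h: True, j: False}
  {j: False, h: False}
  {j: True, h: True}


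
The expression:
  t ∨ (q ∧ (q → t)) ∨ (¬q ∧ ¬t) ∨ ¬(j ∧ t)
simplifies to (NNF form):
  True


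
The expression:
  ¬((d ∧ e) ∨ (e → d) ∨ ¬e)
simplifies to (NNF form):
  e ∧ ¬d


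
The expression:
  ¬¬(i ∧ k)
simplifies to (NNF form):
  i ∧ k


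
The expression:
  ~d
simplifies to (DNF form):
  ~d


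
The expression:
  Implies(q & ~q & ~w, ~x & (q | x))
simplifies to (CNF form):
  True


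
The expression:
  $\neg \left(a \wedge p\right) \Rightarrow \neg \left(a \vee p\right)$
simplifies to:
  $\left(a \wedge p\right) \vee \left(\neg a \wedge \neg p\right)$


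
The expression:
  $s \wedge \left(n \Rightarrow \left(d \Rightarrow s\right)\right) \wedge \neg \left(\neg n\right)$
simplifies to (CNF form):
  $n \wedge s$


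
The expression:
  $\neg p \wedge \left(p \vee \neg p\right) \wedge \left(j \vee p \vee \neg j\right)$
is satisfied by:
  {p: False}


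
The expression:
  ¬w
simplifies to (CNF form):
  ¬w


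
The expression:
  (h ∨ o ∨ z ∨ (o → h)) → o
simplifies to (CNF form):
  o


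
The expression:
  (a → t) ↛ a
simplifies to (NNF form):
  ¬a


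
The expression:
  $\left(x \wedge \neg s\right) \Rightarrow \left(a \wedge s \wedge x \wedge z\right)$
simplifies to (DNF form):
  $s \vee \neg x$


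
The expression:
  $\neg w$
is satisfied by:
  {w: False}


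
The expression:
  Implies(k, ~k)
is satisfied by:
  {k: False}


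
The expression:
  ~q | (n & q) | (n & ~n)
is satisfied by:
  {n: True, q: False}
  {q: False, n: False}
  {q: True, n: True}


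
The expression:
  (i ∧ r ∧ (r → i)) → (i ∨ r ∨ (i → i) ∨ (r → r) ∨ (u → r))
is always true.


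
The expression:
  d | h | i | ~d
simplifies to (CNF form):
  True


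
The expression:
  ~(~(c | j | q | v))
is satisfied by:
  {c: True, q: True, v: True, j: True}
  {c: True, q: True, v: True, j: False}
  {c: True, q: True, j: True, v: False}
  {c: True, q: True, j: False, v: False}
  {c: True, v: True, j: True, q: False}
  {c: True, v: True, j: False, q: False}
  {c: True, v: False, j: True, q: False}
  {c: True, v: False, j: False, q: False}
  {q: True, v: True, j: True, c: False}
  {q: True, v: True, j: False, c: False}
  {q: True, j: True, v: False, c: False}
  {q: True, j: False, v: False, c: False}
  {v: True, j: True, q: False, c: False}
  {v: True, q: False, j: False, c: False}
  {j: True, q: False, v: False, c: False}


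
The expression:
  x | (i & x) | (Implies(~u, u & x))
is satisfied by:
  {x: True, u: True}
  {x: True, u: False}
  {u: True, x: False}


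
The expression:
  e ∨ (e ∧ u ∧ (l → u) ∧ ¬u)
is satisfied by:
  {e: True}


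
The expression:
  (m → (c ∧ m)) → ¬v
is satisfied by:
  {m: True, v: False, c: False}
  {m: False, v: False, c: False}
  {c: True, m: True, v: False}
  {c: True, m: False, v: False}
  {v: True, m: True, c: False}


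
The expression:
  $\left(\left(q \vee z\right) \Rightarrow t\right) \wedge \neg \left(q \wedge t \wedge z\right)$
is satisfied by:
  {t: True, z: False, q: False}
  {t: False, z: False, q: False}
  {q: True, t: True, z: False}
  {z: True, t: True, q: False}


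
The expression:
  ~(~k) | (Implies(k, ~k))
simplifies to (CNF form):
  True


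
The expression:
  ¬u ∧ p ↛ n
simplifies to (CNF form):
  p ∧ ¬n ∧ ¬u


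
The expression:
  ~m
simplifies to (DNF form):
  ~m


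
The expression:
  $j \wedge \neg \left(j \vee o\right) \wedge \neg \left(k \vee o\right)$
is never true.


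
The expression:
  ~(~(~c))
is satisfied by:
  {c: False}


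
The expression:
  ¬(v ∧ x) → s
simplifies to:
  s ∨ (v ∧ x)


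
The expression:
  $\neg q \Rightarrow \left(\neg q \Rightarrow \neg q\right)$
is always true.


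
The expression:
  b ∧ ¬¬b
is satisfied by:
  {b: True}


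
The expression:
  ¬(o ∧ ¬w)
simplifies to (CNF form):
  w ∨ ¬o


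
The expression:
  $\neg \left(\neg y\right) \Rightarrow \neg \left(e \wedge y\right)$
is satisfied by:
  {e: False, y: False}
  {y: True, e: False}
  {e: True, y: False}


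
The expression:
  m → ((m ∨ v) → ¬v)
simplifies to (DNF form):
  ¬m ∨ ¬v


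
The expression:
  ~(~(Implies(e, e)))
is always true.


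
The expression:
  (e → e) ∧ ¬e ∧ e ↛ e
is never true.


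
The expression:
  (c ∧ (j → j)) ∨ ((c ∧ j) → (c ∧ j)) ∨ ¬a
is always true.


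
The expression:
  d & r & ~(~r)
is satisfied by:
  {r: True, d: True}


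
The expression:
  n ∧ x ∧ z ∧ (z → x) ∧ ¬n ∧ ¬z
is never true.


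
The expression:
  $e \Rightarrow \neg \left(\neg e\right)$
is always true.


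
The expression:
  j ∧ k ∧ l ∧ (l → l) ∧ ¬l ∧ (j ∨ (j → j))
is never true.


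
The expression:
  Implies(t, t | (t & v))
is always true.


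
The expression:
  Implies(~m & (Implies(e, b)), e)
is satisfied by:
  {m: True, e: True}
  {m: True, e: False}
  {e: True, m: False}


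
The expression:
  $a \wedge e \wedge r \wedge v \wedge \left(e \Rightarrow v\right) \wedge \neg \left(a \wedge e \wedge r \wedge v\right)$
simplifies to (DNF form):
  $\text{False}$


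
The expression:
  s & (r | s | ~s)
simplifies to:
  s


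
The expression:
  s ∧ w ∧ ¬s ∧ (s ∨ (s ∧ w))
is never true.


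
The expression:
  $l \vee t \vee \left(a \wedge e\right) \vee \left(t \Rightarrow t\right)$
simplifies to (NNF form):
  $\text{True}$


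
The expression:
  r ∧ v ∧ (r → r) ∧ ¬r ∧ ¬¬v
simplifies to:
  False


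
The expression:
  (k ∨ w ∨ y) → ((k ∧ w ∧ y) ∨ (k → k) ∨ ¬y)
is always true.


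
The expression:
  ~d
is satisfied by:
  {d: False}


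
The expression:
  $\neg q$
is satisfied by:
  {q: False}


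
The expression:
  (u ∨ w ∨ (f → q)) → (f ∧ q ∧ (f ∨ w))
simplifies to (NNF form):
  f ∧ (q ∨ ¬u) ∧ (q ∨ ¬w)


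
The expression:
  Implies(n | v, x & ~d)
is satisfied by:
  {x: True, d: False, n: False, v: False}
  {x: False, d: False, n: False, v: False}
  {x: True, v: True, d: False, n: False}
  {x: True, n: True, v: False, d: False}
  {x: True, n: True, v: True, d: False}
  {x: True, d: True, v: False, n: False}
  {d: True, v: False, n: False, x: False}


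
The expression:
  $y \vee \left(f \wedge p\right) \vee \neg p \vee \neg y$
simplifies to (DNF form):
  $\text{True}$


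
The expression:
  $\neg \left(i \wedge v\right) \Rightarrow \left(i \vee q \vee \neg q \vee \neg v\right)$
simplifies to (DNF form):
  $\text{True}$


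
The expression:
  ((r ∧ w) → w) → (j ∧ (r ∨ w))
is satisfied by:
  {r: True, w: True, j: True}
  {r: True, j: True, w: False}
  {w: True, j: True, r: False}


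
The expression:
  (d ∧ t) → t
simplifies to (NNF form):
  True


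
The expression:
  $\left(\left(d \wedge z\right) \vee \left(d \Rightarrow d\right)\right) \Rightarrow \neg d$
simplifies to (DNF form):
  $\neg d$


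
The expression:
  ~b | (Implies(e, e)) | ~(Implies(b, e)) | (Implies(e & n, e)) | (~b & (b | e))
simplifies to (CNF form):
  True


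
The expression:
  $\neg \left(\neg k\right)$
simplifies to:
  $k$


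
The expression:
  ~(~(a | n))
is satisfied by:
  {n: True, a: True}
  {n: True, a: False}
  {a: True, n: False}


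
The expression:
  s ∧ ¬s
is never true.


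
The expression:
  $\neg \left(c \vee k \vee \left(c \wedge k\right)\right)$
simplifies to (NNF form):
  $\neg c \wedge \neg k$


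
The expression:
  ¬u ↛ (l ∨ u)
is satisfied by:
  {u: False, l: False}


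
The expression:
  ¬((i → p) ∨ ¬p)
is never true.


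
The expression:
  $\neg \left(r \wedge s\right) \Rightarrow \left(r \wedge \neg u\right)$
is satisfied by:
  {r: True, s: True, u: False}
  {r: True, u: False, s: False}
  {r: True, s: True, u: True}


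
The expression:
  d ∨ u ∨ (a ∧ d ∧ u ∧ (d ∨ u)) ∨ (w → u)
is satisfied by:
  {d: True, u: True, w: False}
  {d: True, w: False, u: False}
  {u: True, w: False, d: False}
  {u: False, w: False, d: False}
  {d: True, u: True, w: True}
  {d: True, w: True, u: False}
  {u: True, w: True, d: False}


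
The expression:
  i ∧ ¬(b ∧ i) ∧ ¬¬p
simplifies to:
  i ∧ p ∧ ¬b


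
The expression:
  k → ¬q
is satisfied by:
  {k: False, q: False}
  {q: True, k: False}
  {k: True, q: False}


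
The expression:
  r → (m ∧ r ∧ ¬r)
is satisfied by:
  {r: False}


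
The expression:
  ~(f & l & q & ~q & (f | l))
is always true.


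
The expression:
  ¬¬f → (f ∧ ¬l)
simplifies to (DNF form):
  ¬f ∨ ¬l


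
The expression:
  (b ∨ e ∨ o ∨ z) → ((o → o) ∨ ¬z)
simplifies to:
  True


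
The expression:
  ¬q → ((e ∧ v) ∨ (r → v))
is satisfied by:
  {q: True, v: True, r: False}
  {q: True, v: False, r: False}
  {v: True, q: False, r: False}
  {q: False, v: False, r: False}
  {r: True, q: True, v: True}
  {r: True, q: True, v: False}
  {r: True, v: True, q: False}


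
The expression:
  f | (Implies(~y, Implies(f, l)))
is always true.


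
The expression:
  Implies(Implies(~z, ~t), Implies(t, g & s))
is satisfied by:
  {s: True, g: True, t: False, z: False}
  {s: True, g: False, t: False, z: False}
  {g: True, z: False, s: False, t: False}
  {z: False, g: False, s: False, t: False}
  {z: True, s: True, g: True, t: False}
  {z: True, s: True, g: False, t: False}
  {z: True, g: True, s: False, t: False}
  {z: True, g: False, s: False, t: False}
  {t: True, s: True, g: True, z: False}
  {t: True, s: True, g: False, z: False}
  {t: True, g: True, s: False, z: False}
  {t: True, g: False, s: False, z: False}
  {z: True, t: True, s: True, g: True}


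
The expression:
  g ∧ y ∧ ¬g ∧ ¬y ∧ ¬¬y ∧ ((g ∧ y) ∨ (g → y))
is never true.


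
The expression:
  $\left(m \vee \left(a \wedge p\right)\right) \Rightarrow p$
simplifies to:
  $p \vee \neg m$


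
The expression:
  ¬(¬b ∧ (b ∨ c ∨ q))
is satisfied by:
  {b: True, q: False, c: False}
  {b: True, c: True, q: False}
  {b: True, q: True, c: False}
  {b: True, c: True, q: True}
  {c: False, q: False, b: False}


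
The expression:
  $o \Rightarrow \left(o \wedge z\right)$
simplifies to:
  $z \vee \neg o$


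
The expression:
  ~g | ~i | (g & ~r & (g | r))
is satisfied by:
  {g: False, i: False, r: False}
  {r: True, g: False, i: False}
  {i: True, g: False, r: False}
  {r: True, i: True, g: False}
  {g: True, r: False, i: False}
  {r: True, g: True, i: False}
  {i: True, g: True, r: False}


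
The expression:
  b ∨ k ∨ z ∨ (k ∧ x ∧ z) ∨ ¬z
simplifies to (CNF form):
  True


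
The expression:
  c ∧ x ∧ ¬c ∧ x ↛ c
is never true.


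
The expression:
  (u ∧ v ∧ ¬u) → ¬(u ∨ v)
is always true.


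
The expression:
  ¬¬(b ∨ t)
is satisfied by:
  {b: True, t: True}
  {b: True, t: False}
  {t: True, b: False}


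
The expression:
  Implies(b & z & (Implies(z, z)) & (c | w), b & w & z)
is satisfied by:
  {w: True, c: False, z: False, b: False}
  {w: False, c: False, z: False, b: False}
  {w: True, b: True, c: False, z: False}
  {b: True, w: False, c: False, z: False}
  {w: True, z: True, b: False, c: False}
  {z: True, b: False, c: False, w: False}
  {w: True, b: True, z: True, c: False}
  {b: True, z: True, w: False, c: False}
  {w: True, c: True, b: False, z: False}
  {c: True, b: False, z: False, w: False}
  {w: True, b: True, c: True, z: False}
  {b: True, c: True, w: False, z: False}
  {w: True, z: True, c: True, b: False}
  {z: True, c: True, b: False, w: False}
  {w: True, b: True, z: True, c: True}


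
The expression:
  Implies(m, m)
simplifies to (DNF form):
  True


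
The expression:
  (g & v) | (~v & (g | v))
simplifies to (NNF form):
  g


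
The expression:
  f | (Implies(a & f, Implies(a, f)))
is always true.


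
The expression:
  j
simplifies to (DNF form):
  j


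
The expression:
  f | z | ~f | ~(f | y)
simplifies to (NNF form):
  True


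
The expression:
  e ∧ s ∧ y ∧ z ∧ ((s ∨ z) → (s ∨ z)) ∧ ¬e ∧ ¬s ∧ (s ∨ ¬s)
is never true.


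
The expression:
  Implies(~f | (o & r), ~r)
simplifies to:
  ~r | (f & ~o)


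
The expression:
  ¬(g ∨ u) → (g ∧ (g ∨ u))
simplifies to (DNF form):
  g ∨ u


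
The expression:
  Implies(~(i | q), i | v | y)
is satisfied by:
  {i: True, y: True, q: True, v: True}
  {i: True, y: True, q: True, v: False}
  {i: True, y: True, v: True, q: False}
  {i: True, y: True, v: False, q: False}
  {i: True, q: True, v: True, y: False}
  {i: True, q: True, v: False, y: False}
  {i: True, q: False, v: True, y: False}
  {i: True, q: False, v: False, y: False}
  {y: True, q: True, v: True, i: False}
  {y: True, q: True, v: False, i: False}
  {y: True, v: True, q: False, i: False}
  {y: True, v: False, q: False, i: False}
  {q: True, v: True, y: False, i: False}
  {q: True, y: False, v: False, i: False}
  {v: True, y: False, q: False, i: False}


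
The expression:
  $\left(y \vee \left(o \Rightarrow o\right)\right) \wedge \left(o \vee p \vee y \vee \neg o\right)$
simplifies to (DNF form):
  $\text{True}$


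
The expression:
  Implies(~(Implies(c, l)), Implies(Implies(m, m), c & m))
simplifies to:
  l | m | ~c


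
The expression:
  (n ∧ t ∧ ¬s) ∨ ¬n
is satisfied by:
  {t: True, s: False, n: False}
  {s: False, n: False, t: False}
  {t: True, s: True, n: False}
  {s: True, t: False, n: False}
  {n: True, t: True, s: False}


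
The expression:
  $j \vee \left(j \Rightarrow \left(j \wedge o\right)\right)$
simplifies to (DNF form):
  $\text{True}$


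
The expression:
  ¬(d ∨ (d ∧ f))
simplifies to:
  ¬d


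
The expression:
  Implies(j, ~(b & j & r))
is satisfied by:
  {b: False, r: False, j: False}
  {j: True, b: False, r: False}
  {r: True, b: False, j: False}
  {j: True, r: True, b: False}
  {b: True, j: False, r: False}
  {j: True, b: True, r: False}
  {r: True, b: True, j: False}


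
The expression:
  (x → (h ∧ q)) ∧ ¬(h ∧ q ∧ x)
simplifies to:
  ¬x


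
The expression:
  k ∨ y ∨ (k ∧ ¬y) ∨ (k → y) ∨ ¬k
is always true.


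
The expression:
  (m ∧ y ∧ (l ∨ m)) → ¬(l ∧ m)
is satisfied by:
  {l: False, m: False, y: False}
  {y: True, l: False, m: False}
  {m: True, l: False, y: False}
  {y: True, m: True, l: False}
  {l: True, y: False, m: False}
  {y: True, l: True, m: False}
  {m: True, l: True, y: False}


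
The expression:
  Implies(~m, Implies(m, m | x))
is always true.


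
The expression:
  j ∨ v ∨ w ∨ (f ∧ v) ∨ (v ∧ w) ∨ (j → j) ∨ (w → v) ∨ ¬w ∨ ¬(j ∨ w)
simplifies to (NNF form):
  True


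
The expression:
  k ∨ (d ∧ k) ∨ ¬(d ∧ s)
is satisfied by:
  {k: True, s: False, d: False}
  {s: False, d: False, k: False}
  {d: True, k: True, s: False}
  {d: True, s: False, k: False}
  {k: True, s: True, d: False}
  {s: True, k: False, d: False}
  {d: True, s: True, k: True}


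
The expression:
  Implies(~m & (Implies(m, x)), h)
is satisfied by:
  {m: True, h: True}
  {m: True, h: False}
  {h: True, m: False}


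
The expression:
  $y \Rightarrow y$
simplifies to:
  $\text{True}$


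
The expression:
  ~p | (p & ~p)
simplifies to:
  ~p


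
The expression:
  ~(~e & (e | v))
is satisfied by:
  {e: True, v: False}
  {v: False, e: False}
  {v: True, e: True}


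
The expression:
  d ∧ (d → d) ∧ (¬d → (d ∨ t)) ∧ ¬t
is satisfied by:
  {d: True, t: False}


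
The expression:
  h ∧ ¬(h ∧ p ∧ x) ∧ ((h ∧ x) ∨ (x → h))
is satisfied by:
  {h: True, p: False, x: False}
  {h: True, x: True, p: False}
  {h: True, p: True, x: False}


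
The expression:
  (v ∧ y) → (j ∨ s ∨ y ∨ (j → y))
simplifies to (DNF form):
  True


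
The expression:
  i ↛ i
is never true.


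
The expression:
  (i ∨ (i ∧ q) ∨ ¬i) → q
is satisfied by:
  {q: True}


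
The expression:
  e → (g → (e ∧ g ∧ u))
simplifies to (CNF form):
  u ∨ ¬e ∨ ¬g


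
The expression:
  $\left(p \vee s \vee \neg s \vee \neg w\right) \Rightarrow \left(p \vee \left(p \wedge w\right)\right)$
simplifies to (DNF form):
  $p$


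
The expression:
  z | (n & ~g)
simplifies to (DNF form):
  z | (n & ~g)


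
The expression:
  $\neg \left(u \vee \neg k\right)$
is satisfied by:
  {k: True, u: False}


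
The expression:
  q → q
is always true.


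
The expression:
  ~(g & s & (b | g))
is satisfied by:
  {s: False, g: False}
  {g: True, s: False}
  {s: True, g: False}


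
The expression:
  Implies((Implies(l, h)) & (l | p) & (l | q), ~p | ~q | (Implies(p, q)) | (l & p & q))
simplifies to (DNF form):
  True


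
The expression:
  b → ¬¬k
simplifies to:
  k ∨ ¬b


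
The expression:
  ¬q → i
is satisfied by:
  {i: True, q: True}
  {i: True, q: False}
  {q: True, i: False}


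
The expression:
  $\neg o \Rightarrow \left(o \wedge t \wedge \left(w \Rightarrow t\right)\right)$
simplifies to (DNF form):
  $o$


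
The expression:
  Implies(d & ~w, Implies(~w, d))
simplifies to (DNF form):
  True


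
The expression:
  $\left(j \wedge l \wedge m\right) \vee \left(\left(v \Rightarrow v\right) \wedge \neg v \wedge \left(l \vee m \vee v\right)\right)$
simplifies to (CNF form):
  $\left(j \vee \neg v\right) \wedge \left(l \vee m\right) \wedge \left(l \vee \neg v\right) \wedge \left(m \vee \neg v\right)$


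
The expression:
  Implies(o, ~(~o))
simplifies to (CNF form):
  True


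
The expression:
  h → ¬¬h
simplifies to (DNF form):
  True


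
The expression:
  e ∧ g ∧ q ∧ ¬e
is never true.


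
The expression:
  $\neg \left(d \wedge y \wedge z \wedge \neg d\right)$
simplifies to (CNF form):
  $\text{True}$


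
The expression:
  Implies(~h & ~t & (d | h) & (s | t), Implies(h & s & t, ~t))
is always true.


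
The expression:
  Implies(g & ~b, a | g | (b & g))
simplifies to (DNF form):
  True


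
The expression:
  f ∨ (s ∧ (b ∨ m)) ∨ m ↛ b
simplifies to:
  f ∨ (b ∧ s) ∨ (m ∧ ¬b)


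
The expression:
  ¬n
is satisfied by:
  {n: False}


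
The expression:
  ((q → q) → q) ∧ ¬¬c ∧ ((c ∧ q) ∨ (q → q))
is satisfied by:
  {c: True, q: True}


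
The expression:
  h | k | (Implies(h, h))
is always true.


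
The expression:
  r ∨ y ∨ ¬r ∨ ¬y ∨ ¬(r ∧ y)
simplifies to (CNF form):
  True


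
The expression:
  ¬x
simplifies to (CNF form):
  ¬x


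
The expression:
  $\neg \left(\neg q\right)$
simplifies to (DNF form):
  $q$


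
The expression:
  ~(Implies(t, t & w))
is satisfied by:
  {t: True, w: False}


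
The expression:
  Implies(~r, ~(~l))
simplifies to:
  l | r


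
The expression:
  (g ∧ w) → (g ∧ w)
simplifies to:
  True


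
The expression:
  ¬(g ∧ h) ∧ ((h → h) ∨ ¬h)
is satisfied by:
  {h: False, g: False}
  {g: True, h: False}
  {h: True, g: False}


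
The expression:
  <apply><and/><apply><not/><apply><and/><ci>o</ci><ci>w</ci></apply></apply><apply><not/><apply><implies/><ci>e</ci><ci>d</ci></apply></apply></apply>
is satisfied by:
  {e: True, d: False, w: False, o: False}
  {e: True, o: True, d: False, w: False}
  {e: True, w: True, d: False, o: False}


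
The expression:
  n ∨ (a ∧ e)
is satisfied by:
  {n: True, e: True, a: True}
  {n: True, e: True, a: False}
  {n: True, a: True, e: False}
  {n: True, a: False, e: False}
  {e: True, a: True, n: False}


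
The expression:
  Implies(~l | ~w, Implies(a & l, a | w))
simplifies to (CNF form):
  True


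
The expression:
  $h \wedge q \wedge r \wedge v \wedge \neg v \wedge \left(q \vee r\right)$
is never true.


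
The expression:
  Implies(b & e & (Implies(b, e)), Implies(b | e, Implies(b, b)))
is always true.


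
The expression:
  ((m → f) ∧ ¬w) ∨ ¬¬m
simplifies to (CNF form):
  m ∨ ¬w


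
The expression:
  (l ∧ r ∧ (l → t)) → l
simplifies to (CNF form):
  True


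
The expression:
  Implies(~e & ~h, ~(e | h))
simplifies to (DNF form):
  True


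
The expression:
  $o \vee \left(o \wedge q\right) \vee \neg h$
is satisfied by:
  {o: True, h: False}
  {h: False, o: False}
  {h: True, o: True}


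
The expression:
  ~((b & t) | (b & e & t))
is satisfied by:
  {t: False, b: False}
  {b: True, t: False}
  {t: True, b: False}


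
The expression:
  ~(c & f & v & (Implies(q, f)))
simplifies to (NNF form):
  ~c | ~f | ~v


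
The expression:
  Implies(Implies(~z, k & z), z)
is always true.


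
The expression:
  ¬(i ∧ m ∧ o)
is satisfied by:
  {m: False, o: False, i: False}
  {i: True, m: False, o: False}
  {o: True, m: False, i: False}
  {i: True, o: True, m: False}
  {m: True, i: False, o: False}
  {i: True, m: True, o: False}
  {o: True, m: True, i: False}


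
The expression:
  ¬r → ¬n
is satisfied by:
  {r: True, n: False}
  {n: False, r: False}
  {n: True, r: True}


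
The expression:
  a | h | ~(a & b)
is always true.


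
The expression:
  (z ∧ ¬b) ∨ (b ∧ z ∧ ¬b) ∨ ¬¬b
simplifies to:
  b ∨ z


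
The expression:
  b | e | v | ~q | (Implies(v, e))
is always true.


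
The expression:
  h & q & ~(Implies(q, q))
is never true.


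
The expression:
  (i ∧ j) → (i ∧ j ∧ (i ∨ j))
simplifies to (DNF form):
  True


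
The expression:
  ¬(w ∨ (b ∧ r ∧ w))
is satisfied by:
  {w: False}


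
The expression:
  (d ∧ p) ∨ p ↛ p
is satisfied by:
  {p: True, d: True}


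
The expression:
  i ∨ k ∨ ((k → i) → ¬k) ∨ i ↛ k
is always true.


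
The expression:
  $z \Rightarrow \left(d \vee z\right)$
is always true.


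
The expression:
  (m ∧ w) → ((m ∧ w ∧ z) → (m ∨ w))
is always true.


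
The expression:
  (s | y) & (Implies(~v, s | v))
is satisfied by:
  {v: True, s: True, y: True}
  {v: True, s: True, y: False}
  {s: True, y: True, v: False}
  {s: True, y: False, v: False}
  {v: True, y: True, s: False}


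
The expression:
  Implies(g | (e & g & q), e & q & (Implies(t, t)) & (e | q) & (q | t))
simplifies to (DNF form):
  ~g | (e & q)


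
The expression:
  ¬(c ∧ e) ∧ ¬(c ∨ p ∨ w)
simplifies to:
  ¬c ∧ ¬p ∧ ¬w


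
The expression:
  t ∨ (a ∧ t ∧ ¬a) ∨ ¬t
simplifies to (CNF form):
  True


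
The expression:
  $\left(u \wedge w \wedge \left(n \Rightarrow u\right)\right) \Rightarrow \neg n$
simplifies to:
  $\neg n \vee \neg u \vee \neg w$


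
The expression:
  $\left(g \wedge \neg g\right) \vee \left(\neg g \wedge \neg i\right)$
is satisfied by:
  {g: False, i: False}


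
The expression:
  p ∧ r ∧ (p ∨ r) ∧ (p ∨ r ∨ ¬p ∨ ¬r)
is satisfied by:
  {r: True, p: True}


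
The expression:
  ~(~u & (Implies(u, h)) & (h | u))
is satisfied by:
  {u: True, h: False}
  {h: False, u: False}
  {h: True, u: True}


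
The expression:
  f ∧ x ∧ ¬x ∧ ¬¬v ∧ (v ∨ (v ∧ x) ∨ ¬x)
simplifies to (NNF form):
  False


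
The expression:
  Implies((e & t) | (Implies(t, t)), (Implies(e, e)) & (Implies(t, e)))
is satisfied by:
  {e: True, t: False}
  {t: False, e: False}
  {t: True, e: True}


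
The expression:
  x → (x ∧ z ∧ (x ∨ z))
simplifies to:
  z ∨ ¬x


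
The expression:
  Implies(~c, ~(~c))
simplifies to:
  c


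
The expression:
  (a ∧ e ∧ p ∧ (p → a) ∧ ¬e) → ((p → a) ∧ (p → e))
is always true.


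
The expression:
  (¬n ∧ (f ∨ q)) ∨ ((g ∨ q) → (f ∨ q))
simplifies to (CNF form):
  f ∨ q ∨ ¬g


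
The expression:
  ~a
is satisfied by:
  {a: False}


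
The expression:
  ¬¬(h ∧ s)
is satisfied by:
  {h: True, s: True}


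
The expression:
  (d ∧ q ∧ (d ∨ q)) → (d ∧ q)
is always true.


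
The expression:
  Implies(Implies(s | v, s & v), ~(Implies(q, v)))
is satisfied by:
  {q: True, s: False, v: False}
  {v: True, q: True, s: False}
  {v: True, q: False, s: False}
  {s: True, q: True, v: False}
  {s: True, q: False, v: False}


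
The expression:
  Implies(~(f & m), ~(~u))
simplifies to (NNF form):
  u | (f & m)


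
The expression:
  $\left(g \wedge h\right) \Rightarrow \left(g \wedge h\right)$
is always true.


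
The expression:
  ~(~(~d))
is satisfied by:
  {d: False}


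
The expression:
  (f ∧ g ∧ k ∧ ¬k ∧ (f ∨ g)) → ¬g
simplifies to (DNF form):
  True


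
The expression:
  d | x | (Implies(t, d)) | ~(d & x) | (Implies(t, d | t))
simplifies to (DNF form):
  True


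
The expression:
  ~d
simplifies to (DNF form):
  ~d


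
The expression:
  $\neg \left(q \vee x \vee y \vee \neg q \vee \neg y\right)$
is never true.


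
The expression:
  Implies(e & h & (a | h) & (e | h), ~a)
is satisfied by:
  {h: False, e: False, a: False}
  {a: True, h: False, e: False}
  {e: True, h: False, a: False}
  {a: True, e: True, h: False}
  {h: True, a: False, e: False}
  {a: True, h: True, e: False}
  {e: True, h: True, a: False}


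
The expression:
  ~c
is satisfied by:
  {c: False}


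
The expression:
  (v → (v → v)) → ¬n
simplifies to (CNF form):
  ¬n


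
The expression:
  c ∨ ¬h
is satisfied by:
  {c: True, h: False}
  {h: False, c: False}
  {h: True, c: True}


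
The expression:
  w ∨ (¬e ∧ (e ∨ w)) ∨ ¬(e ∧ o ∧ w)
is always true.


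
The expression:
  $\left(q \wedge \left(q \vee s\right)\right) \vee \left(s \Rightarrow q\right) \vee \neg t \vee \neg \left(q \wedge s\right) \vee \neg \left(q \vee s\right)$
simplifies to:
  $\text{True}$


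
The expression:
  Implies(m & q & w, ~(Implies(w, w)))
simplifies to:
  ~m | ~q | ~w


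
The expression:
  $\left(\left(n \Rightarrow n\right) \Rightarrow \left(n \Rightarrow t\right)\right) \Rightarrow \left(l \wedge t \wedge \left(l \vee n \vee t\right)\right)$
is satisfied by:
  {n: True, l: True, t: False}
  {n: True, t: False, l: False}
  {n: True, l: True, t: True}
  {l: True, t: True, n: False}


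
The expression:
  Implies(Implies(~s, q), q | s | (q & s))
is always true.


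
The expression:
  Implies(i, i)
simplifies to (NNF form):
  True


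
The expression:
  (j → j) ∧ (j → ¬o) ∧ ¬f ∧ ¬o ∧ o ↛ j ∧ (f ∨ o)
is never true.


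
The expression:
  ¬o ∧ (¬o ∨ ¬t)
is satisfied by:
  {o: False}


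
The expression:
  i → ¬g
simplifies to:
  ¬g ∨ ¬i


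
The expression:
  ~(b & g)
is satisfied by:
  {g: False, b: False}
  {b: True, g: False}
  {g: True, b: False}


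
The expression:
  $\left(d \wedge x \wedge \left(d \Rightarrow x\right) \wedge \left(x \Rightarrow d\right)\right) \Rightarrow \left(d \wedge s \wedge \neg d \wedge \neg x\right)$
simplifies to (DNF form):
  $\neg d \vee \neg x$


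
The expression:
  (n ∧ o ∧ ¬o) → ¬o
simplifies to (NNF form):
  True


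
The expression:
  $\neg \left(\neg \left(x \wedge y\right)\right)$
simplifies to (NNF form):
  $x \wedge y$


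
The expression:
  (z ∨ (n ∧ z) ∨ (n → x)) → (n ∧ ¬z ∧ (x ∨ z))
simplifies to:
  n ∧ ¬z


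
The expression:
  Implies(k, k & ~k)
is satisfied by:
  {k: False}


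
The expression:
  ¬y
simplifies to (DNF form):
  ¬y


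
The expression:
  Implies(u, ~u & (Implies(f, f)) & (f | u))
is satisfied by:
  {u: False}


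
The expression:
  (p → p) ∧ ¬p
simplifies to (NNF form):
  ¬p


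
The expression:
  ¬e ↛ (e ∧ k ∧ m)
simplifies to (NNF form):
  ¬e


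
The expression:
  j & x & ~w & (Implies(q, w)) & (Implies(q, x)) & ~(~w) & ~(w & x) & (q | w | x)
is never true.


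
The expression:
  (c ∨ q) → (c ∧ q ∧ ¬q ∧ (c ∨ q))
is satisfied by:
  {q: False, c: False}


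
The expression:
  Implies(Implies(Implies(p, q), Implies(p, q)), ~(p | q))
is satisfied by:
  {q: False, p: False}


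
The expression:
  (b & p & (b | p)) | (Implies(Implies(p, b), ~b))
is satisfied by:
  {p: True, b: False}
  {b: False, p: False}
  {b: True, p: True}


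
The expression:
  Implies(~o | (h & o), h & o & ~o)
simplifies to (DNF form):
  o & ~h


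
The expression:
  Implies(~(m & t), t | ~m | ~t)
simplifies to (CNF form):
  True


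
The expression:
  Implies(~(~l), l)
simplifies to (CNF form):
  True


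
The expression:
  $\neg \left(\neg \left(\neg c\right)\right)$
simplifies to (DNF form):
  $\neg c$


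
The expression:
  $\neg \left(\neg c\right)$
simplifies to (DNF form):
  $c$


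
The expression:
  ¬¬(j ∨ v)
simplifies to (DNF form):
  j ∨ v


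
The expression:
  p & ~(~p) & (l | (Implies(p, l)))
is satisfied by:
  {p: True, l: True}


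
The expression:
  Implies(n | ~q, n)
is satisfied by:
  {n: True, q: True}
  {n: True, q: False}
  {q: True, n: False}


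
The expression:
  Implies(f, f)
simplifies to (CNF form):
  True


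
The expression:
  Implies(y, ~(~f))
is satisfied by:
  {f: True, y: False}
  {y: False, f: False}
  {y: True, f: True}


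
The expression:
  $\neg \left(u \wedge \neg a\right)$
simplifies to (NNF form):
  $a \vee \neg u$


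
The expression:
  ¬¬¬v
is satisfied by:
  {v: False}


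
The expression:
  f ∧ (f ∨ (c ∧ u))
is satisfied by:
  {f: True}


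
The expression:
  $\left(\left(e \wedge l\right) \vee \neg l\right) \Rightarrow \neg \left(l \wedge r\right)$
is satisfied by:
  {l: False, e: False, r: False}
  {r: True, l: False, e: False}
  {e: True, l: False, r: False}
  {r: True, e: True, l: False}
  {l: True, r: False, e: False}
  {r: True, l: True, e: False}
  {e: True, l: True, r: False}


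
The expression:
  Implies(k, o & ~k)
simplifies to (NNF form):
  ~k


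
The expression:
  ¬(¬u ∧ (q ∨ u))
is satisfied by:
  {u: True, q: False}
  {q: False, u: False}
  {q: True, u: True}


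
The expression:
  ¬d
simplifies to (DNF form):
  ¬d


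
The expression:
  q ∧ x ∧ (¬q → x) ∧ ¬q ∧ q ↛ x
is never true.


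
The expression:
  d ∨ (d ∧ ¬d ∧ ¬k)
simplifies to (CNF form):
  d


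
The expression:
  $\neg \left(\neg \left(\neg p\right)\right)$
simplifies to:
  $\neg p$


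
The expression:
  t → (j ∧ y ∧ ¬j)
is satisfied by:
  {t: False}


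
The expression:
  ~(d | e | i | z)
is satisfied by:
  {d: False, i: False, e: False, z: False}


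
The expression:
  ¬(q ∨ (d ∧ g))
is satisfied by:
  {q: False, g: False, d: False}
  {d: True, q: False, g: False}
  {g: True, q: False, d: False}


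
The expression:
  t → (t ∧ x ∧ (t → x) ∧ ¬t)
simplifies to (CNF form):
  ¬t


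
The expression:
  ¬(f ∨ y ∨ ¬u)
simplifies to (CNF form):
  u ∧ ¬f ∧ ¬y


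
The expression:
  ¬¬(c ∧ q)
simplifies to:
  c ∧ q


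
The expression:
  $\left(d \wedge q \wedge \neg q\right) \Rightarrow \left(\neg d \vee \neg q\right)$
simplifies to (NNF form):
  $\text{True}$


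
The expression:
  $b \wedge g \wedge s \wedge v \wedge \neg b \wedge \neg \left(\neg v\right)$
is never true.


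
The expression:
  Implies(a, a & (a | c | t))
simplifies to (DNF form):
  True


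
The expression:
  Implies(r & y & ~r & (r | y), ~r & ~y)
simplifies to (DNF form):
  True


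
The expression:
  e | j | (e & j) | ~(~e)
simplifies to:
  e | j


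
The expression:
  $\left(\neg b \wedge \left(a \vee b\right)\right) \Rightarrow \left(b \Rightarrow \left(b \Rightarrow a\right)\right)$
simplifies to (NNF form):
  $\text{True}$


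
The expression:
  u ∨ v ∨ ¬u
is always true.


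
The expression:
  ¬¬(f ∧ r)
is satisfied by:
  {r: True, f: True}


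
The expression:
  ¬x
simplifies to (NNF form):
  ¬x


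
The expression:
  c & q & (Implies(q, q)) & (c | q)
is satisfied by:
  {c: True, q: True}


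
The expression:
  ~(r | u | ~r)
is never true.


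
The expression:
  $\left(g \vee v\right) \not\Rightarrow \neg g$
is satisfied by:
  {g: True}


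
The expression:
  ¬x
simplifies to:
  ¬x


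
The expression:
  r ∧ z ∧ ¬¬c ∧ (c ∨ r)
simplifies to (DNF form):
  c ∧ r ∧ z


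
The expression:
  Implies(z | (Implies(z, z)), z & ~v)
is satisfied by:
  {z: True, v: False}


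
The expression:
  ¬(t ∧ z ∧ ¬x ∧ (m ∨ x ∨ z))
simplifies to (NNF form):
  x ∨ ¬t ∨ ¬z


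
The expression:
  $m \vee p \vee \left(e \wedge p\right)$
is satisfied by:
  {m: True, p: True}
  {m: True, p: False}
  {p: True, m: False}


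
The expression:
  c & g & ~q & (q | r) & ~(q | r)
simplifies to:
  False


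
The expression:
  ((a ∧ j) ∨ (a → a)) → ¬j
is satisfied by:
  {j: False}


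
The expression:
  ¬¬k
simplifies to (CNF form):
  k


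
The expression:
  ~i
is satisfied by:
  {i: False}


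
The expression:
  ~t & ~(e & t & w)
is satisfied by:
  {t: False}


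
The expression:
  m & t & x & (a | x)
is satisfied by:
  {t: True, m: True, x: True}


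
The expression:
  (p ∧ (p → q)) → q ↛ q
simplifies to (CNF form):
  ¬p ∨ ¬q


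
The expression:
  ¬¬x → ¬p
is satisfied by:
  {p: False, x: False}
  {x: True, p: False}
  {p: True, x: False}


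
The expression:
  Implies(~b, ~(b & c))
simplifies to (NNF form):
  True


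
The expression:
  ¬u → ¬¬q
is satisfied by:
  {q: True, u: True}
  {q: True, u: False}
  {u: True, q: False}


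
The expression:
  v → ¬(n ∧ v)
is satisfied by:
  {v: False, n: False}
  {n: True, v: False}
  {v: True, n: False}


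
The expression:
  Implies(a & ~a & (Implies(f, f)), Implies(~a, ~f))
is always true.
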